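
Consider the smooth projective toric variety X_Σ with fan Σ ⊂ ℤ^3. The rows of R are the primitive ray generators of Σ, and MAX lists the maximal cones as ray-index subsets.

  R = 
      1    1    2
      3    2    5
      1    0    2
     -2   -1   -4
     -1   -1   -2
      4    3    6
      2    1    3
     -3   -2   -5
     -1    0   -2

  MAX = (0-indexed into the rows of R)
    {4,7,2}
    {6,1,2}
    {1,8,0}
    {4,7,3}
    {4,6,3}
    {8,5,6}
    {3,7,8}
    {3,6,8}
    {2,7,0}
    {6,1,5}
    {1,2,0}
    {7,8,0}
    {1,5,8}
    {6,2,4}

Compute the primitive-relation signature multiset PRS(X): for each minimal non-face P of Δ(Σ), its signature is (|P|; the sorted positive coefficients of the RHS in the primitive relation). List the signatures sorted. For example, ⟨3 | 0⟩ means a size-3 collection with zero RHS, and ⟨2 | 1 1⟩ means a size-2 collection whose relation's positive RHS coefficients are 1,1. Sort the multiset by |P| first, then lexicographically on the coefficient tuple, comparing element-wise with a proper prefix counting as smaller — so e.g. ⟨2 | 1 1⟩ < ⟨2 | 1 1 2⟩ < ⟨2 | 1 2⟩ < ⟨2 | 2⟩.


Δ(Σ) — 9 vertices, 16 min non-faces:

  P={0,4}:  v_{0} + v_{4} = 0 — sig = ⟨2 | 0⟩
  P={1,7}:  v_{1} + v_{7} = 0 — sig = ⟨2 | 0⟩
  P={2,8}:  v_{2} + v_{8} = 0 — sig = ⟨2 | 0⟩
  P={0,3}:  v_{0} + v_{3} = v_{8} — sig = ⟨2 | 1⟩
  P={0,6}:  v_{0} + v_{6} = v_{1} — sig = ⟨2 | 1⟩
  P={1,4}:  v_{1} + v_{4} = v_{6} — sig = ⟨2 | 1⟩
  P={2,3}:  v_{2} + v_{3} = v_{4} — sig = ⟨2 | 1⟩
  P={4,8}:  v_{4} + v_{8} = v_{3} — sig = ⟨2 | 1⟩
  P={6,7}:  v_{6} + v_{7} = v_{4} — sig = ⟨2 | 1⟩
  P={1,3}:  v_{1} + v_{3} = v_{6} + v_{8} — sig = ⟨2 | 1 1⟩
  P={2,5}:  v_{2} + v_{5} = v_{1} + v_{6} — sig = ⟨2 | 1 1⟩
  P={5,7}:  v_{5} + v_{7} = v_{6} + v_{8} — sig = ⟨2 | 1 1⟩
  P={0,5}:  v_{0} + v_{5} = 2·v_{1} + v_{8} — sig = ⟨2 | 1 2⟩
  P={4,5}:  v_{4} + v_{5} = 2·v_{6} + v_{8} — sig = ⟨2 | 1 2⟩
  P={3,5}:  v_{3} + v_{5} = 2·v_{6} + 2·v_{8} — sig = ⟨2 | 2 2⟩
  P={1,6,8}:  v_{1} + v_{6} + v_{8} = v_{5} — sig = ⟨3 | 1⟩

Sorted signature multiset PRS(X):
    |P|=2: 15 collections, coeffs (), (), (), (1), (1), (1), (1), (1), (1), (1,1), (1,1), (1,1), (1,2), (1,2), (2,2)
    |P|=3: 1 collection, coeffs (1)


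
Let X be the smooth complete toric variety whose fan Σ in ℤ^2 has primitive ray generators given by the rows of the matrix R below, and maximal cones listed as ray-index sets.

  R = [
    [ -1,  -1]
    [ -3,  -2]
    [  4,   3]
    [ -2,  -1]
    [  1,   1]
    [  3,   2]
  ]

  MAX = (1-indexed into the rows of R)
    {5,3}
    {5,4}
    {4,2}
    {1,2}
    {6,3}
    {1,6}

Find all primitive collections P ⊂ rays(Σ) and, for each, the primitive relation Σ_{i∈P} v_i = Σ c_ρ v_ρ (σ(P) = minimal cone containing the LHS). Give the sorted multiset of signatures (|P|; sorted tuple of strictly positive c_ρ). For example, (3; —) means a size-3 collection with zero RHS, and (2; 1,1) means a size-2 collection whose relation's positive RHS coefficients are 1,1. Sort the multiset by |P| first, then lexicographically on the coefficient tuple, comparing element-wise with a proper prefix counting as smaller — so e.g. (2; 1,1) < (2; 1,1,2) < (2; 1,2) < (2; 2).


Δ(Σ) — 6 vertices, 9 min non-faces:

  • {1,5}:  v_{1} + v_{5} = 0  →  sig = (2; —)
  • {2,6}:  v_{2} + v_{6} = 0  →  sig = (2; —)
  • {1,3}:  v_{1} + v_{3} = v_{6}  →  sig = (2; 1)
  • {1,4}:  v_{1} + v_{4} = v_{2}  →  sig = (2; 1)
  • {2,3}:  v_{2} + v_{3} = v_{5}  →  sig = (2; 1)
  • {2,5}:  v_{2} + v_{5} = v_{4}  →  sig = (2; 1)
  • {4,6}:  v_{4} + v_{6} = v_{5}  →  sig = (2; 1)
  • {5,6}:  v_{5} + v_{6} = v_{3}  →  sig = (2; 1)
  • {3,4}:  v_{3} + v_{4} = 2·v_{5}  →  sig = (2; 2)

so the primitive-relation signature multiset is
    |P|=2: 9 collections, coeffs (), (), (1), (1), (1), (1), (1), (1), (2)


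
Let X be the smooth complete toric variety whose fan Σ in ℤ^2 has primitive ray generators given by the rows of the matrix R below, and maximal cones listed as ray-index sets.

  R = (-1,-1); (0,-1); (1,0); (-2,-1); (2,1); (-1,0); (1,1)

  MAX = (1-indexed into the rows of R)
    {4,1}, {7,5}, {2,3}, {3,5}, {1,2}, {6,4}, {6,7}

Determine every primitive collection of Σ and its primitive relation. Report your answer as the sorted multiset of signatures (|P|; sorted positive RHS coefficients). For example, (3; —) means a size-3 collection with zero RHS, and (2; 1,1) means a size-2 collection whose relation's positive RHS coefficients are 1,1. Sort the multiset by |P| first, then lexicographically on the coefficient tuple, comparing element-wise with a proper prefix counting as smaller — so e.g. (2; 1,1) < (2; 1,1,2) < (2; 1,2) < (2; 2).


|primitive collections| = 14. Relations:

  {1,7}:  v_{1} + v_{7} = 0 — sig = (2; —)
  {3,6}:  v_{3} + v_{6} = 0 — sig = (2; —)
  {4,5}:  v_{4} + v_{5} = 0 — sig = (2; —)
  {1,3}:  v_{1} + v_{3} = v_{2} — sig = (2; 1)
  {1,5}:  v_{1} + v_{5} = v_{3} — sig = (2; 1)
  {1,6}:  v_{1} + v_{6} = v_{4} — sig = (2; 1)
  {2,6}:  v_{2} + v_{6} = v_{1} — sig = (2; 1)
  {2,7}:  v_{2} + v_{7} = v_{3} — sig = (2; 1)
  {3,4}:  v_{3} + v_{4} = v_{1} — sig = (2; 1)
  {3,7}:  v_{3} + v_{7} = v_{5} — sig = (2; 1)
  {4,7}:  v_{4} + v_{7} = v_{6} — sig = (2; 1)
  {5,6}:  v_{5} + v_{6} = v_{7} — sig = (2; 1)
  {2,4}:  v_{2} + v_{4} = 2·v_{1} — sig = (2; 2)
  {2,5}:  v_{2} + v_{5} = 2·v_{3} — sig = (2; 2)

Signatures (|P|; sorted positive RHS coefficients), sorted:
    (2; —)
    (2; —)
    (2; —)
    (2; 1)
    (2; 1)
    (2; 1)
    (2; 1)
    (2; 1)
    (2; 1)
    (2; 1)
    (2; 1)
    (2; 1)
    (2; 2)
    (2; 2)


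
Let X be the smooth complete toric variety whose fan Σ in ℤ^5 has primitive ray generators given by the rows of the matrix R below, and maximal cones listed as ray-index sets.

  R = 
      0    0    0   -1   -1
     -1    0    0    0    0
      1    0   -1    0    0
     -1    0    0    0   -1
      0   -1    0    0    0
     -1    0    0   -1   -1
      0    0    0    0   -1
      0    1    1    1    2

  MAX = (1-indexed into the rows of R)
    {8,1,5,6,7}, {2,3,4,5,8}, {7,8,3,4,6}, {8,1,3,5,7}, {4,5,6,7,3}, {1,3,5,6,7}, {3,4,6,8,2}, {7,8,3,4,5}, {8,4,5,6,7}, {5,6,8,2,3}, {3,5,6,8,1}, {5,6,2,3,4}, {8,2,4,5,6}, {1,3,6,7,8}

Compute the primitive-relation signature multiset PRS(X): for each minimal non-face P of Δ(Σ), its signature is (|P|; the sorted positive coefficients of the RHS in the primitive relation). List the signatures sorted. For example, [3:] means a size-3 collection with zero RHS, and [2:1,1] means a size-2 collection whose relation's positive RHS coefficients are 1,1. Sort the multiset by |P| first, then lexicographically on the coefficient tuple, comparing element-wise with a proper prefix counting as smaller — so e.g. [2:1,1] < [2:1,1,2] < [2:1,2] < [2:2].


5 collections generate NE(X_Σ); each relation:

  P={1,2}:  v_{1} + v_{2} = v_{6} — sig = [2:1]
  P={2,7}:  v_{2} + v_{7} = v_{4} — sig = [2:1]
  P={1,4}:  v_{1} + v_{4} = v_{6} + v_{7} — sig = [2:1,1]
  P={3,5,6,7,8}:  v_{3} + v_{5} + v_{6} + v_{7} + v_{8} = 0 — sig = [5:]
  P={3,4,5,6,8}:  v_{3} + v_{4} + v_{5} + v_{6} + v_{8} = v_{2} — sig = [5:1]

Signatures (|P|; sorted positive RHS coefficients), sorted:
[[2:1], [2:1], [2:1,1], [5:], [5:1]]


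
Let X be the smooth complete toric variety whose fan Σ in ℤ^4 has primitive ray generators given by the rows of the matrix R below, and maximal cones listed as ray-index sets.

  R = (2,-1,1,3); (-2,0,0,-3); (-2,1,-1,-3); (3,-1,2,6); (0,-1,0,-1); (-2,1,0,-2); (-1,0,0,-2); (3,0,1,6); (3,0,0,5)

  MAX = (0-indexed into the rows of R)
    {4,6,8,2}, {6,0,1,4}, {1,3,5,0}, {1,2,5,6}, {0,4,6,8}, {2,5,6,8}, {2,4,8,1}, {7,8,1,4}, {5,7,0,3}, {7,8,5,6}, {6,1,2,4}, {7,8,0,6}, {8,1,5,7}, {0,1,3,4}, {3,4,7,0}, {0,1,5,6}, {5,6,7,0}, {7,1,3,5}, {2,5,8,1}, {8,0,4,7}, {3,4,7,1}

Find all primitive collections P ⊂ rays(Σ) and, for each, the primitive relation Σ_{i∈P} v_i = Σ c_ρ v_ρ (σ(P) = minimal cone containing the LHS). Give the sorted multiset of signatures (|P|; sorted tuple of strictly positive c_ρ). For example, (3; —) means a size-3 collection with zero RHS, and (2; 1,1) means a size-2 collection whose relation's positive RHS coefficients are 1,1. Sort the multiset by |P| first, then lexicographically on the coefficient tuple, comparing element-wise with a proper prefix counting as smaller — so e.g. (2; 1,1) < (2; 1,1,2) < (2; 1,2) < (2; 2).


12 minimal non-faces of Δ(Σ) (on 9 rays):

  P={0,2}:  v_{0} + v_{2} = 0 — sig = (2; —)
  P={4,5}:  v_{4} + v_{5} = v_{1} — sig = (2; 1)
  P={2,3}:  v_{2} + v_{3} = v_{1} + v_{7} — sig = (2; 1,1)
  P={2,7}:  v_{2} + v_{7} = v_{5} + v_{8} — sig = (2; 1,1)
  P={3,6}:  v_{3} + v_{6} = 2·v_{0} + v_{5} — sig = (2; 1,2)
  P={3,8}:  v_{3} + v_{8} = v_{4} + 2·v_{7} — sig = (2; 1,2)
  P={1,6,8}:  v_{1} + v_{6} + v_{8} = 0 — sig = (3; —)
  P={0,1,7}:  v_{0} + v_{1} + v_{7} = v_{3} — sig = (3; 1)
  P={0,5,8}:  v_{0} + v_{5} + v_{8} = v_{7} — sig = (3; 1)
  P={4,6,7}:  v_{4} + v_{6} + v_{7} = v_{0} — sig = (3; 1)
  P={0,1,8}:  v_{0} + v_{1} + v_{8} = v_{4} + v_{7} — sig = (3; 1,1)
  P={1,6,7}:  v_{1} + v_{6} + v_{7} = v_{0} + v_{5} — sig = (3; 1,1)

Sorted signature multiset PRS(X):
{ (2; —),  (2; 1),  (2; 1,1) ×2,  (2; 1,2) ×2,  (3; —),  (3; 1) ×3,  (3; 1,1) ×2 }


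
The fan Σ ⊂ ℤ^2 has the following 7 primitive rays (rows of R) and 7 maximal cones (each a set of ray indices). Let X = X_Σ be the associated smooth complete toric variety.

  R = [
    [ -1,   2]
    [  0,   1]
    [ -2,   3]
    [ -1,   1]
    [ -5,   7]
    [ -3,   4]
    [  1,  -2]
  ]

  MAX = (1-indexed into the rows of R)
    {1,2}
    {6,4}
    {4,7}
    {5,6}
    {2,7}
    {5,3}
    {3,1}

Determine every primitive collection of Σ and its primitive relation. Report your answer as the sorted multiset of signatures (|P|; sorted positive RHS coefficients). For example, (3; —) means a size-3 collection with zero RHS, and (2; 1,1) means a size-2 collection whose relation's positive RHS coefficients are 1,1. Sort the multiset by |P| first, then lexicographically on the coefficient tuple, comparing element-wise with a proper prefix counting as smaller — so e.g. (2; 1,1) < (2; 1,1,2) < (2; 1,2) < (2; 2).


|primitive collections| = 14. Relations:

  {1,7}:  v_{1} + v_{7} = 0  →  sig = (2; —)
  {1,4}:  v_{1} + v_{4} = v_{3}  →  sig = (2; 1)
  {2,4}:  v_{2} + v_{4} = v_{1}  →  sig = (2; 1)
  {3,4}:  v_{3} + v_{4} = v_{6}  →  sig = (2; 1)
  {3,6}:  v_{3} + v_{6} = v_{5}  →  sig = (2; 1)
  {3,7}:  v_{3} + v_{7} = v_{4}  →  sig = (2; 1)
  {2,6}:  v_{2} + v_{6} = v_{1} + v_{3}  →  sig = (2; 1,1)
  {5,7}:  v_{5} + v_{7} = v_{4} + v_{6}  →  sig = (2; 1,1)
  {2,5}:  v_{2} + v_{5} = v_{1} + 2·v_{3}  →  sig = (2; 1,2)
  {1,6}:  v_{1} + v_{6} = 2·v_{3}  →  sig = (2; 2)
  {2,3}:  v_{2} + v_{3} = 2·v_{1}  →  sig = (2; 2)
  {4,5}:  v_{4} + v_{5} = 2·v_{6}  →  sig = (2; 2)
  {6,7}:  v_{6} + v_{7} = 2·v_{4}  →  sig = (2; 2)
  {1,5}:  v_{1} + v_{5} = 3·v_{3}  →  sig = (2; 3)

Signatures (|P|; sorted positive RHS coefficients), sorted:
[(2; —), (2; 1), (2; 1), (2; 1), (2; 1), (2; 1), (2; 1,1), (2; 1,1), (2; 1,2), (2; 2), (2; 2), (2; 2), (2; 2), (2; 3)]


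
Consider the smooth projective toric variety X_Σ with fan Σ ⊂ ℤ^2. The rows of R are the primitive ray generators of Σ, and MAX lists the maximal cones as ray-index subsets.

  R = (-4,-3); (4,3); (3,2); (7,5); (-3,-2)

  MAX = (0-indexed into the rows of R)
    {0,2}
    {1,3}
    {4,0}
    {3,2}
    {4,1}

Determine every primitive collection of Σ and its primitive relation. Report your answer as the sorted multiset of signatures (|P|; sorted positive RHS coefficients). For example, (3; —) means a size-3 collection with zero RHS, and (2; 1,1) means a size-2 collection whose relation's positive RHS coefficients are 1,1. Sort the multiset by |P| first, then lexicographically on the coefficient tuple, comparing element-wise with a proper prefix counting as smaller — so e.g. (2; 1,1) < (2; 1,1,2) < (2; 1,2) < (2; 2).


5 collections generate NE(X_Σ); each relation:

  • {0,1}:  v_{0} + v_{1} = 0 — sig = (2; —)
  • {2,4}:  v_{2} + v_{4} = 0 — sig = (2; —)
  • {0,3}:  v_{0} + v_{3} = v_{2} — sig = (2; 1)
  • {1,2}:  v_{1} + v_{2} = v_{3} — sig = (2; 1)
  • {3,4}:  v_{3} + v_{4} = v_{1} — sig = (2; 1)

Hence PRS(X_Σ) =
{ (2; —) ×2,  (2; 1) ×3 }


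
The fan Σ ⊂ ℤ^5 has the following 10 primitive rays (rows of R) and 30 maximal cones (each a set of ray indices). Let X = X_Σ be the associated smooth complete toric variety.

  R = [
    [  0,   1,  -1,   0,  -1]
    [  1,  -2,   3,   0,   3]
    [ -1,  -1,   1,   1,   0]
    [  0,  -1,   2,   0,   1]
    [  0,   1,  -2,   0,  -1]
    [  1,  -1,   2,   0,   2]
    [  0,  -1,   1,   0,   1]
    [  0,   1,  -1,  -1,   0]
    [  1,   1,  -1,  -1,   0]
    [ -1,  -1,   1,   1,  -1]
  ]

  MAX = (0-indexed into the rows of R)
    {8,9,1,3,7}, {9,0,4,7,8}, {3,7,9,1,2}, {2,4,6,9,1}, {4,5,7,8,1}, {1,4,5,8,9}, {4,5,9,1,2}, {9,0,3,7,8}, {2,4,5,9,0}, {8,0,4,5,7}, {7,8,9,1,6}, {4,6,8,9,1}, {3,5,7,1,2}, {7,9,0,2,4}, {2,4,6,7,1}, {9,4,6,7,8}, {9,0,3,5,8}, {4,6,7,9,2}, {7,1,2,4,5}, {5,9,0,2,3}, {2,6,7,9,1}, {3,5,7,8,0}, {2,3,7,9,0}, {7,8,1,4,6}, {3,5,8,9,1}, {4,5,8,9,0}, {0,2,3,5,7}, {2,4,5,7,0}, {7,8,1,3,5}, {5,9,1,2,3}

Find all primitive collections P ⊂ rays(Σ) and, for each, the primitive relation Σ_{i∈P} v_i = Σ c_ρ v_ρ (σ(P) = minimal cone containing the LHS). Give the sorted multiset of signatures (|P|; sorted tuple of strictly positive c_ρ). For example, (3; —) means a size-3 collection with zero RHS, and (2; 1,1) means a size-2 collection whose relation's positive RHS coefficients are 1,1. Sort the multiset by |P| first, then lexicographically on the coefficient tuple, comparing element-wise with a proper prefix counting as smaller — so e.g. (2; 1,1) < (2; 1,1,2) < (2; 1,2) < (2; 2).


8 collections generate NE(X_Σ); each relation:

  P = {0,6}:  v_{0} + v_{6} = 0 — sig = (2; —)
  P = {2,8}:  v_{2} + v_{8} = 0 — sig = (2; —)
  P = {3,4}:  v_{3} + v_{4} = 0 — sig = (2; —)
  P = {0,1}:  v_{0} + v_{1} = v_{5} — sig = (2; 1)
  P = {5,6}:  v_{5} + v_{6} = v_{1} — sig = (2; 1)
  P = {3,6}:  v_{3} + v_{6} = v_{1} + v_{7} + v_{9} — sig = (2; 1,1,1)
  P = {5,7,9}:  v_{5} + v_{7} + v_{9} = v_{3} — sig = (3; 1)
  P = {1,4,7,9}:  v_{1} + v_{4} + v_{7} + v_{9} = v_{6} — sig = (4; 1)

Sorted signature multiset PRS(X):
{ (2; —) ×3,  (2; 1) ×2,  (2; 1,1,1),  (3; 1),  (4; 1) }


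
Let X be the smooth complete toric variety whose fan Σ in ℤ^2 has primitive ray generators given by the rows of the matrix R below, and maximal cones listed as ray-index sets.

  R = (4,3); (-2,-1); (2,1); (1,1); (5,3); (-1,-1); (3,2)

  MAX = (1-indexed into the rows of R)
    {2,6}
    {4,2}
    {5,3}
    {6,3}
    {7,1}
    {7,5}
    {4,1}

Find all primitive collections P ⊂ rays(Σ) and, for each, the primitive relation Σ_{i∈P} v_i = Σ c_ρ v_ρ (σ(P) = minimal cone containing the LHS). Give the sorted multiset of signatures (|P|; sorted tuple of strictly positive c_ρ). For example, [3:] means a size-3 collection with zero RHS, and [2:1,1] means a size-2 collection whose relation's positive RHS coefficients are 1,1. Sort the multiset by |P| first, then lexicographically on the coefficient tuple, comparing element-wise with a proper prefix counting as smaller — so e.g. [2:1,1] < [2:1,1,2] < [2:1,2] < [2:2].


14 minimal non-faces of Δ(Σ) (on 7 rays):

  P={2,3}:  v_{2} + v_{3} = 0 ; sig = [2:]
  P={4,6}:  v_{4} + v_{6} = 0 ; sig = [2:]
  P={1,6}:  v_{1} + v_{6} = v_{7} ; sig = [2:1]
  P={2,5}:  v_{2} + v_{5} = v_{7} ; sig = [2:1]
  P={2,7}:  v_{2} + v_{7} = v_{4} ; sig = [2:1]
  P={3,4}:  v_{3} + v_{4} = v_{7} ; sig = [2:1]
  P={3,7}:  v_{3} + v_{7} = v_{5} ; sig = [2:1]
  P={4,7}:  v_{4} + v_{7} = v_{1} ; sig = [2:1]
  P={6,7}:  v_{6} + v_{7} = v_{3} ; sig = [2:1]
  P={1,2}:  v_{1} + v_{2} = 2·v_{4} ; sig = [2:2]
  P={1,3}:  v_{1} + v_{3} = 2·v_{7} ; sig = [2:2]
  P={4,5}:  v_{4} + v_{5} = 2·v_{7} ; sig = [2:2]
  P={5,6}:  v_{5} + v_{6} = 2·v_{3} ; sig = [2:2]
  P={1,5}:  v_{1} + v_{5} = 3·v_{7} ; sig = [2:3]

Hence PRS(X_Σ) =
    [2:]
    [2:]
    [2:1]
    [2:1]
    [2:1]
    [2:1]
    [2:1]
    [2:1]
    [2:1]
    [2:2]
    [2:2]
    [2:2]
    [2:2]
    [2:3]


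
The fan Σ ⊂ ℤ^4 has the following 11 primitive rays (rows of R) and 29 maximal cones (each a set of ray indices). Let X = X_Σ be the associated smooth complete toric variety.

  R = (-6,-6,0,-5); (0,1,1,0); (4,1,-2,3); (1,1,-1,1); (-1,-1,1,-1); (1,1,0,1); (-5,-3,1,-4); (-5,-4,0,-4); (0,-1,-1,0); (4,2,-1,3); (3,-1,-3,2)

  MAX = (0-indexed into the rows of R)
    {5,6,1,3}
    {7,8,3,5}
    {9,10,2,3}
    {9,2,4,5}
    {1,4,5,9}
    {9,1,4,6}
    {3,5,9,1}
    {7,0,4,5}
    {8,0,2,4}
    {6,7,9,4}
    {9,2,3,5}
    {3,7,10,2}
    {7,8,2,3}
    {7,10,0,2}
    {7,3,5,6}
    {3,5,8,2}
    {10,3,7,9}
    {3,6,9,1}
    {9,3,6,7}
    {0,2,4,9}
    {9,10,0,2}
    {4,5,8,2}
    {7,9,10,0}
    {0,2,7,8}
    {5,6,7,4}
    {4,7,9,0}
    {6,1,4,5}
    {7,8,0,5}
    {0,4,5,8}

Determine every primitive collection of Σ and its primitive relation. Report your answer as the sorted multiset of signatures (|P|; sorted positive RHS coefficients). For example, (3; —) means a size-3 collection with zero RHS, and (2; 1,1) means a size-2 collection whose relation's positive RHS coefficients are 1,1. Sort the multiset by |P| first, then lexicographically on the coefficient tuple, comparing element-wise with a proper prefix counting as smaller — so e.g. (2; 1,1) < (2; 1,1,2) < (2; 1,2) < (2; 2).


Minimal non-faces — 23 found among 11 rays, 29 max cones:

  P={1,8}:  v_{1} + v_{8} = 0  →  sig = (2; —)
  P={3,4}:  v_{3} + v_{4} = 0  →  sig = (2; —)
  P={1,2}:  v_{1} + v_{2} = v_{9}  →  sig = (2; 1)
  P={1,7}:  v_{1} + v_{7} = v_{6}  →  sig = (2; 1)
  P={6,8}:  v_{6} + v_{8} = v_{7}  →  sig = (2; 1)
  P={8,9}:  v_{8} + v_{9} = v_{2}  →  sig = (2; 1)
  P={0,1}:  v_{0} + v_{1} = v_{4} + v_{7}  →  sig = (2; 1,1)
  P={0,3}:  v_{0} + v_{3} = v_{7} + v_{8}  →  sig = (2; 1,1)
  P={2,6}:  v_{2} + v_{6} = v_{7} + v_{9}  →  sig = (2; 1,1)
  P={5,10}:  v_{5} + v_{10} = v_{2} + v_{8}  →  sig = (2; 1,1)
  P={0,6}:  v_{0} + v_{6} = v_{4} + 2·v_{7}  →  sig = (2; 1,2)
  P={1,10}:  v_{1} + v_{10} = v_{7} + 2·v_{9}  →  sig = (2; 1,2)
  P={4,10}:  v_{4} + v_{10} = v_{0} + 2·v_{9}  →  sig = (2; 1,2)
  P={8,10}:  v_{8} + v_{10} = 2·v_{2} + v_{7}  →  sig = (2; 1,2)
  P={6,10}:  v_{6} + v_{10} = 2·v_{7} + 2·v_{9}  →  sig = (2; 2,2)
  P={5,6,9}:  v_{5} + v_{6} + v_{9} = 0  →  sig = (3; —)
  P={2,7,9}:  v_{2} + v_{7} + v_{9} = v_{10}  →  sig = (3; 1)
  P={4,7,8}:  v_{4} + v_{7} + v_{8} = v_{0}  →  sig = (3; 1)
  P={5,7,9}:  v_{5} + v_{7} + v_{9} = v_{8}  →  sig = (3; 1)
  P={2,4,7}:  v_{2} + v_{4} + v_{7} = v_{0} + v_{9}  →  sig = (3; 1,1)
  P={0,5,9}:  v_{0} + v_{5} + v_{9} = v_{4} + 2·v_{8}  →  sig = (3; 1,2)
  P={0,2,5}:  v_{0} + v_{2} + v_{5} = v_{4} + 3·v_{8}  →  sig = (3; 1,3)
  P={2,5,7}:  v_{2} + v_{5} + v_{7} = 2·v_{8}  →  sig = (3; 2)

Signatures (|P|; sorted positive RHS coefficients), sorted:
    |P|=2: 15 collections, coeffs (), (), (1), (1), (1), (1), (1,1), (1,1), (1,1), (1,1), (1,2), (1,2), (1,2), (1,2), (2,2)
    |P|=3: 8 collections, coeffs (), (1), (1), (1), (1,1), (1,2), (1,3), (2)


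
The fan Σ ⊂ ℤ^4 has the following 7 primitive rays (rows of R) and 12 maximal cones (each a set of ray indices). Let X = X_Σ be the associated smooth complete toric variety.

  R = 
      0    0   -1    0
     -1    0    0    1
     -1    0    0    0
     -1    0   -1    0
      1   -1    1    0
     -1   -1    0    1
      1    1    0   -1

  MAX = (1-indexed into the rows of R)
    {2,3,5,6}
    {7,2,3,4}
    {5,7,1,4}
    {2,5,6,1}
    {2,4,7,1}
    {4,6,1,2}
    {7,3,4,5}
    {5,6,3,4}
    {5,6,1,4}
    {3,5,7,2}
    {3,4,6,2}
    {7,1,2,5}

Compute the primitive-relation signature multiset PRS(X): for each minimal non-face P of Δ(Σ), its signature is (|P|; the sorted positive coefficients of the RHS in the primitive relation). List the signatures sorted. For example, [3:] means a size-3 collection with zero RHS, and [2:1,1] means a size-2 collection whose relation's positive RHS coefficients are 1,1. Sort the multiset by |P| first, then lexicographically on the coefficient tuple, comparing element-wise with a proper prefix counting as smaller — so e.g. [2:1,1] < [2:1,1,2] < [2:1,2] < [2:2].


Primitive collections (3):

  • {6,7}:  v_{6} + v_{7} = 0  ⇒ sig = [2:]
  • {1,3}:  v_{1} + v_{3} = v_{4}  ⇒ sig = [2:1]
  • {2,4,5}:  v_{2} + v_{4} + v_{5} = v_{6}  ⇒ sig = [3:1]

Signatures (|P|; sorted positive RHS coefficients), sorted:
    [2:]
    [2:1]
    [3:1]


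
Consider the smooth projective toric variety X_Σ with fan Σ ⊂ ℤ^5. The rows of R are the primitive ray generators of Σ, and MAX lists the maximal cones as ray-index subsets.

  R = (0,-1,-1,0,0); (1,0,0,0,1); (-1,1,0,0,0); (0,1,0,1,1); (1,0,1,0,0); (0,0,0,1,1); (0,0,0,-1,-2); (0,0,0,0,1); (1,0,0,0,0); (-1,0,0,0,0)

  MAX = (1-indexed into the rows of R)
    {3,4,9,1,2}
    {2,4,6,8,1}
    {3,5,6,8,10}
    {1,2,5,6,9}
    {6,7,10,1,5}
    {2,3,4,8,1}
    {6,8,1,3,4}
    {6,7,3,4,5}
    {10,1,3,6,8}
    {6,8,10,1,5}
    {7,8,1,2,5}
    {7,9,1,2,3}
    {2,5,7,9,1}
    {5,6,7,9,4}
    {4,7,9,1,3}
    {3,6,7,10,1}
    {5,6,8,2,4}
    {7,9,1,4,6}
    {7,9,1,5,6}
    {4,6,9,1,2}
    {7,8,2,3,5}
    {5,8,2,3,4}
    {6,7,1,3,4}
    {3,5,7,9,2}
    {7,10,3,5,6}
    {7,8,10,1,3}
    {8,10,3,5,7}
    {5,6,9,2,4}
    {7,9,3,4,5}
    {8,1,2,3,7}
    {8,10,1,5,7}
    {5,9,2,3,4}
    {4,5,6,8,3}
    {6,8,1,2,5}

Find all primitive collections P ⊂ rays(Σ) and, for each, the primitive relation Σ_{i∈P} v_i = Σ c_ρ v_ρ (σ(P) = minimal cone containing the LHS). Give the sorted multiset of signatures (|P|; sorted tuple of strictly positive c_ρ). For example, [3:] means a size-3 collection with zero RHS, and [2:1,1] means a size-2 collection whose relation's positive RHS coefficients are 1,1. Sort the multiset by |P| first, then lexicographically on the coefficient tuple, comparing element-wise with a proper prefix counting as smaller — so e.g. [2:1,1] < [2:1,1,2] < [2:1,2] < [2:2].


Primitive collections (12):

  P={9,10}:  v_{9} + v_{10} = 0 — sig = [2:]
  P={2,10}:  v_{2} + v_{10} = v_{8} — sig = [2:1]
  P={8,9}:  v_{8} + v_{9} = v_{2} — sig = [2:1]
  P={4,10}:  v_{4} + v_{10} = v_{3} + v_{6} — sig = [2:1,1]
  P={1,3,5}:  v_{1} + v_{3} + v_{5} = 0 — sig = [3:]
  P={6,7,8}:  v_{6} + v_{7} + v_{8} = 0 — sig = [3:]
  P={2,6,7}:  v_{2} + v_{6} + v_{7} = v_{9} — sig = [3:1]
  P={3,6,9}:  v_{3} + v_{6} + v_{9} = v_{4} — sig = [3:1]
  P={1,4,5}:  v_{1} + v_{4} + v_{5} = v_{6} + v_{9} — sig = [3:1,1]
  P={2,3,6}:  v_{2} + v_{3} + v_{6} = v_{4} + v_{8} — sig = [3:1,1]
  P={4,7,8}:  v_{4} + v_{7} + v_{8} = v_{3} + v_{9} — sig = [3:1,1]
  P={2,4,7}:  v_{2} + v_{4} + v_{7} = v_{3} + 2·v_{9} — sig = [3:1,2]

Hence PRS(X_Σ) =
    [2:]
    [2:1]
    [2:1]
    [2:1,1]
    [3:]
    [3:]
    [3:1]
    [3:1]
    [3:1,1]
    [3:1,1]
    [3:1,1]
    [3:1,2]


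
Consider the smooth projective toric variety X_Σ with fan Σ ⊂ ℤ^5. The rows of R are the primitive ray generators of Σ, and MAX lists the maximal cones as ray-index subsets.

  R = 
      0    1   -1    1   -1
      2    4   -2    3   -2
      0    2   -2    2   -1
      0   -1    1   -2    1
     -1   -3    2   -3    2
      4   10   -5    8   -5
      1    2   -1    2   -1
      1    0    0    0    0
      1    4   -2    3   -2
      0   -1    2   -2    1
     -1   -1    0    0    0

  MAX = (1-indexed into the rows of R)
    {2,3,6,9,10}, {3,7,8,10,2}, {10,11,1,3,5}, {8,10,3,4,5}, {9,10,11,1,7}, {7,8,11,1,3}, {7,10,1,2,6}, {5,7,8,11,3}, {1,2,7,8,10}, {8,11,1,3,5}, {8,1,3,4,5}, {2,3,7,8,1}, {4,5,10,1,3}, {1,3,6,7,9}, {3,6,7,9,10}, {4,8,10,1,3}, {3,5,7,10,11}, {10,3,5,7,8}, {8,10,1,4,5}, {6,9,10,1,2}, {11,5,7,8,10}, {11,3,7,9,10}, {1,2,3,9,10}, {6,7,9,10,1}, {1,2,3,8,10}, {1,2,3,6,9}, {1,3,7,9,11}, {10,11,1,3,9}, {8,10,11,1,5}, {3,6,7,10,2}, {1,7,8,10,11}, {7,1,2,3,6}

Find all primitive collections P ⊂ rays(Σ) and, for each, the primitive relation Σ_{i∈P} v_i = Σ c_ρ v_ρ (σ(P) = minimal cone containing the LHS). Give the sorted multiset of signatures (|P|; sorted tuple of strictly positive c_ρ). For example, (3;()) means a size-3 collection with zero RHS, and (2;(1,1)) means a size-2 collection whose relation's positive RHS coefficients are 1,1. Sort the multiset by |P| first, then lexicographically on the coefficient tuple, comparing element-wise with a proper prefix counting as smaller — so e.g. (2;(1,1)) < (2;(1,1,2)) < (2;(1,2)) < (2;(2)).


18 collections generate NE(X_Σ); each relation:

  {8,9}:  v_{8} + v_{9} = v_{2}  ⟹  sig = (2;(1))
  {2,11}:  v_{2} + v_{11} = v_{1} + v_{7}  ⟹  sig = (2;(1,1))
  {4,11}:  v_{4} + v_{11} = v_{1} + v_{5}  ⟹  sig = (2;(1,1))
  {5,9}:  v_{5} + v_{9} = v_{3} + v_{10}  ⟹  sig = (2;(1,1))
  {2,5}:  v_{2} + v_{5} = v_{3} + v_{8} + v_{10}  ⟹  sig = (2;(1,1,1))
  {4,7}:  v_{4} + v_{7} = v_{3} + v_{8} + v_{10}  ⟹  sig = (2;(1,1,1))
  {5,6}:  v_{5} + v_{6} = v_{2} + v_{3} + v_{7} + v_{10}  ⟹  sig = (2;(1,1,1,1))
  {4,6}:  v_{4} + v_{6} = 2·v_{2} + v_{3} + v_{10}  ⟹  sig = (2;(1,1,2))
  {6,11}:  v_{6} + v_{11} = v_{1} + 2·v_{7} + v_{9}  ⟹  sig = (2;(1,1,2))
  {4,9}:  v_{4} + v_{9} = v_{1} + 2·v_{3} + v_{8} + 2·v_{10}  ⟹  sig = (2;(1,1,2,2))
  {6,8}:  v_{6} + v_{8} = 2·v_{2} + v_{7}  ⟹  sig = (2;(1,2))
  {2,4}:  v_{2} + v_{4} = v_{1} + 2·v_{3} + 2·v_{8} + 2·v_{10}  ⟹  sig = (2;(1,2,2,2))
  {1,5,7}:  v_{1} + v_{5} + v_{7} = 0  ⟹  sig = (3;())
  {2,7,9}:  v_{2} + v_{7} + v_{9} = v_{6}  ⟹  sig = (3;(1))
  {3,8,10,11}:  v_{3} + v_{8} + v_{10} + v_{11} = 0  ⟹  sig = (4;())
  {1,3,7,10}:  v_{1} + v_{3} + v_{7} + v_{10} = v_{9}  ⟹  sig = (4;(1))
  {1,3,6,10}:  v_{1} + v_{3} + v_{6} + v_{10} = v_{2} + 2·v_{9}  ⟹  sig = (4;(1,2))
  {1,3,5,8,10}:  v_{1} + v_{3} + v_{5} + v_{8} + v_{10} = v_{4}  ⟹  sig = (5;(1))

so the primitive-relation signature multiset is
{ (2;(1)),  (2;(1,1)) ×3,  (2;(1,1,1)) ×2,  (2;(1,1,1,1)),  (2;(1,1,2)) ×2,  (2;(1,1,2,2)),  (2;(1,2)),  (2;(1,2,2,2)),  (3;()),  (3;(1)),  (4;()),  (4;(1)),  (4;(1,2)),  (5;(1)) }


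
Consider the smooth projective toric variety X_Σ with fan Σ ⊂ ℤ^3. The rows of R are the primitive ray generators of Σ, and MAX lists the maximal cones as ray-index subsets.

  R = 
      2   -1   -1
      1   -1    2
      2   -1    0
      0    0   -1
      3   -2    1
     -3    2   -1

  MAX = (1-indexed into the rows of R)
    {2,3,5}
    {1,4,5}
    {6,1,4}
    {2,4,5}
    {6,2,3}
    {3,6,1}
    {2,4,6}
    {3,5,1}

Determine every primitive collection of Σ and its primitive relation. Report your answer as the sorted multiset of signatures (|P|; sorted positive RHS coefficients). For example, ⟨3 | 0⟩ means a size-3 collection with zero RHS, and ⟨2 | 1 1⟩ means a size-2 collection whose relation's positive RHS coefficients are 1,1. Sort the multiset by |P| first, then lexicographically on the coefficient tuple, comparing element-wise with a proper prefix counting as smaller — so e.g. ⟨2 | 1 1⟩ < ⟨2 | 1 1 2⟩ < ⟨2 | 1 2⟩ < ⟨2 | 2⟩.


Σ has 3 primitive collections:

  • {5,6}:  v_{5} + v_{6} = 0  so sig = ⟨2 | 0⟩
  • {1,2}:  v_{1} + v_{2} = v_{5}  so sig = ⟨2 | 1⟩
  • {3,4}:  v_{3} + v_{4} = v_{1}  so sig = ⟨2 | 1⟩

Hence PRS(X_Σ) =
    |P|=2: 3 collections, coeffs (), (1), (1)


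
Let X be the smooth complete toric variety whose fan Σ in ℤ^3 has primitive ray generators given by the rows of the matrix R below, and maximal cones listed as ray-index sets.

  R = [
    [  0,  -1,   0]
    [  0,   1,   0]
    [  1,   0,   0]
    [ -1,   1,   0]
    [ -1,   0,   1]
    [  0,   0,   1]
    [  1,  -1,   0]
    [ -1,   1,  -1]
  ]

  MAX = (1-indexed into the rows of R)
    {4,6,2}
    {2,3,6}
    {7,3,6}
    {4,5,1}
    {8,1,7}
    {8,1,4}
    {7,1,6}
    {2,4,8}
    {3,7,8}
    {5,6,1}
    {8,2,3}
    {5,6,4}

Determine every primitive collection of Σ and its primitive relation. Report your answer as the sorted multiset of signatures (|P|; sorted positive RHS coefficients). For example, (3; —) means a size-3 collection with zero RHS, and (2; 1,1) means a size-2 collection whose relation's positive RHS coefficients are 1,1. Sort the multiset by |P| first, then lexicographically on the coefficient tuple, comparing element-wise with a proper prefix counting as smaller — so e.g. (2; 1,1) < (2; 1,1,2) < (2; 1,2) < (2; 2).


11 collections generate NE(X_Σ); each relation:

  • {1,2}:  v_{1} + v_{2} = 0  ⇒ sig = (2; —)
  • {4,7}:  v_{4} + v_{7} = 0  ⇒ sig = (2; —)
  • {1,3}:  v_{1} + v_{3} = v_{7}  ⇒ sig = (2; 1)
  • {2,7}:  v_{2} + v_{7} = v_{3}  ⇒ sig = (2; 1)
  • {3,4}:  v_{3} + v_{4} = v_{2}  ⇒ sig = (2; 1)
  • {3,5}:  v_{3} + v_{5} = v_{6}  ⇒ sig = (2; 1)
  • {6,8}:  v_{6} + v_{8} = v_{4}  ⇒ sig = (2; 1)
  • {2,5}:  v_{2} + v_{5} = v_{4} + v_{6}  ⇒ sig = (2; 1,1)
  • {5,7}:  v_{5} + v_{7} = v_{1} + v_{6}  ⇒ sig = (2; 1,1)
  • {5,8}:  v_{5} + v_{8} = v_{1} + 2·v_{4}  ⇒ sig = (2; 1,2)
  • {1,4,6}:  v_{1} + v_{4} + v_{6} = v_{5}  ⇒ sig = (3; 1)

Sorted signature multiset PRS(X):
[(2; —), (2; —), (2; 1), (2; 1), (2; 1), (2; 1), (2; 1), (2; 1,1), (2; 1,1), (2; 1,2), (3; 1)]


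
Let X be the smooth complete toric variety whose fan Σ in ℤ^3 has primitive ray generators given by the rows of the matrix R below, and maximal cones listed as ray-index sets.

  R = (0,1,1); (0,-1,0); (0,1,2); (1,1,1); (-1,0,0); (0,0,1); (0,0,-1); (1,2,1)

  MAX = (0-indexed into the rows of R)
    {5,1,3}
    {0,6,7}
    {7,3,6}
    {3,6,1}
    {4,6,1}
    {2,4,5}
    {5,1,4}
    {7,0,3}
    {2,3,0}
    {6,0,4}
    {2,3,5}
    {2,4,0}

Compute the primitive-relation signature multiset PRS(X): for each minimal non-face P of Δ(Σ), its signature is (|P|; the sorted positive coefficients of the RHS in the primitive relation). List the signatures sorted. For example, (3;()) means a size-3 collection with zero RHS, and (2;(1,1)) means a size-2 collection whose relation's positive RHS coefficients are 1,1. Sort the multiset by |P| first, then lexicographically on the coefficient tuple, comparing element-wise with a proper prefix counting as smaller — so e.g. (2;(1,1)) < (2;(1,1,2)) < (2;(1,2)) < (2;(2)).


|primitive collections| = 11. Relations:

  • {5,6}:  v_{5} + v_{6} = 0  so sig = (2;())
  • {0,1}:  v_{0} + v_{1} = v_{5}  so sig = (2;(1))
  • {0,5}:  v_{0} + v_{5} = v_{2}  so sig = (2;(1))
  • {1,7}:  v_{1} + v_{7} = v_{3}  so sig = (2;(1))
  • {2,6}:  v_{2} + v_{6} = v_{0}  so sig = (2;(1))
  • {3,4}:  v_{3} + v_{4} = v_{0}  so sig = (2;(1))
  • {5,7}:  v_{5} + v_{7} = v_{0} + v_{3}  so sig = (2;(1,1))
  • {2,7}:  v_{2} + v_{7} = 2·v_{0} + v_{3}  so sig = (2;(1,2))
  • {4,7}:  v_{4} + v_{7} = 2·v_{0} + v_{6}  so sig = (2;(1,2))
  • {1,2}:  v_{1} + v_{2} = 2·v_{5}  so sig = (2;(2))
  • {0,3,6}:  v_{0} + v_{3} + v_{6} = v_{7}  so sig = (3;(1))

Sorted signature multiset PRS(X):
    (2;())
    (2;(1))
    (2;(1))
    (2;(1))
    (2;(1))
    (2;(1))
    (2;(1,1))
    (2;(1,2))
    (2;(1,2))
    (2;(2))
    (3;(1))


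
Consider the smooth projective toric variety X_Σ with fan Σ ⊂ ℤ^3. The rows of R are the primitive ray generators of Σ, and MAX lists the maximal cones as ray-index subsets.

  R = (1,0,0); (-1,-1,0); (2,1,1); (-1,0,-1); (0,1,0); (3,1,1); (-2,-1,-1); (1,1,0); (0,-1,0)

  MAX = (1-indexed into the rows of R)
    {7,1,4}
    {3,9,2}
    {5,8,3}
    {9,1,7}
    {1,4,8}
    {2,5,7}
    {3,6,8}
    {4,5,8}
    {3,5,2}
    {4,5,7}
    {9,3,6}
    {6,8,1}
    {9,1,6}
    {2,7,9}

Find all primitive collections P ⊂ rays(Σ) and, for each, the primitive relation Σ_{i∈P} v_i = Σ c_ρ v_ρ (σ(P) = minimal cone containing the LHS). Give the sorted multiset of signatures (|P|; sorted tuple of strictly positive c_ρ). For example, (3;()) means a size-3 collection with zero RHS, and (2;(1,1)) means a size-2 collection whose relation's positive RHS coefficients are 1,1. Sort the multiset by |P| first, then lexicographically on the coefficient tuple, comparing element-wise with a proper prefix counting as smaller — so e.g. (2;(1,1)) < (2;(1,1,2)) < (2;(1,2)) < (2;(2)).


15 collections generate NE(X_Σ); each relation:

  P = {2,8}:  v_{2} + v_{8} = 0 ; sig = (2;())
  P = {3,7}:  v_{3} + v_{7} = 0 ; sig = (2;())
  P = {5,9}:  v_{5} + v_{9} = 0 ; sig = (2;())
  P = {1,2}:  v_{1} + v_{2} = v_{9} ; sig = (2;(1))
  P = {1,3}:  v_{1} + v_{3} = v_{6} ; sig = (2;(1))
  P = {1,5}:  v_{1} + v_{5} = v_{8} ; sig = (2;(1))
  P = {2,4}:  v_{2} + v_{4} = v_{7} ; sig = (2;(1))
  P = {3,4}:  v_{3} + v_{4} = v_{8} ; sig = (2;(1))
  P = {6,7}:  v_{6} + v_{7} = v_{1} ; sig = (2;(1))
  P = {7,8}:  v_{7} + v_{8} = v_{4} ; sig = (2;(1))
  P = {8,9}:  v_{8} + v_{9} = v_{1} ; sig = (2;(1))
  P = {2,6}:  v_{2} + v_{6} = v_{3} + v_{9} ; sig = (2;(1,1))
  P = {4,6}:  v_{4} + v_{6} = v_{1} + v_{8} ; sig = (2;(1,1))
  P = {4,9}:  v_{4} + v_{9} = v_{1} + v_{7} ; sig = (2;(1,1))
  P = {5,6}:  v_{5} + v_{6} = v_{3} + v_{8} ; sig = (2;(1,1))

Hence PRS(X_Σ) =
[(2;()), (2;()), (2;()), (2;(1)), (2;(1)), (2;(1)), (2;(1)), (2;(1)), (2;(1)), (2;(1)), (2;(1)), (2;(1,1)), (2;(1,1)), (2;(1,1)), (2;(1,1))]


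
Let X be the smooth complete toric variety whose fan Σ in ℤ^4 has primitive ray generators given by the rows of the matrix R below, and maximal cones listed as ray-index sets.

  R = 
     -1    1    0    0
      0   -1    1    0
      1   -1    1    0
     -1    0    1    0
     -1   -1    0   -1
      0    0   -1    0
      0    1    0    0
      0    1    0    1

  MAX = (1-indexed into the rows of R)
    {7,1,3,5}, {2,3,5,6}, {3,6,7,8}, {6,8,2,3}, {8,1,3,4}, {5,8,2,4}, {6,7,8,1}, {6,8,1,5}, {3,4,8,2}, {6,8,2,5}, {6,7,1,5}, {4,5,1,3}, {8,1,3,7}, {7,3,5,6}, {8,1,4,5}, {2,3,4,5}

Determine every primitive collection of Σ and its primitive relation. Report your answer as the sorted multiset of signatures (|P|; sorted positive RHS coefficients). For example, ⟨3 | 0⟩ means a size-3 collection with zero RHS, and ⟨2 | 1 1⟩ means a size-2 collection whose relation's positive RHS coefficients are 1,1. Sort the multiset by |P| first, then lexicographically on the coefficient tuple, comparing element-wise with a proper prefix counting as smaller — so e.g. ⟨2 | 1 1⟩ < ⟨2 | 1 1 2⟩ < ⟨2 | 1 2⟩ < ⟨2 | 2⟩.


The 7 primitive collections of Σ (r=8, n=4):

  P={1,2}:  v_{1} + v_{2} = v_{4}  ⟹  sig = ⟨2 | 1⟩
  P={2,7}:  v_{2} + v_{7} = v_{1} + v_{3}  ⟹  sig = ⟨2 | 1 1⟩
  P={4,6}:  v_{4} + v_{6} = v_{5} + v_{8}  ⟹  sig = ⟨2 | 1 1⟩
  P={4,7}:  v_{4} + v_{7} = 2·v_{1} + v_{3}  ⟹  sig = ⟨2 | 1 2⟩
  P={1,3,6}:  v_{1} + v_{3} + v_{6} = 0  ⟹  sig = ⟨3 | 0⟩
  P={3,5,8}:  v_{3} + v_{5} + v_{8} = v_{2}  ⟹  sig = ⟨3 | 1⟩
  P={5,7,8}:  v_{5} + v_{7} + v_{8} = v_{1}  ⟹  sig = ⟨3 | 1⟩

Signatures (|P|; sorted positive RHS coefficients), sorted:
[⟨2 | 1⟩, ⟨2 | 1 1⟩, ⟨2 | 1 1⟩, ⟨2 | 1 2⟩, ⟨3 | 0⟩, ⟨3 | 1⟩, ⟨3 | 1⟩]


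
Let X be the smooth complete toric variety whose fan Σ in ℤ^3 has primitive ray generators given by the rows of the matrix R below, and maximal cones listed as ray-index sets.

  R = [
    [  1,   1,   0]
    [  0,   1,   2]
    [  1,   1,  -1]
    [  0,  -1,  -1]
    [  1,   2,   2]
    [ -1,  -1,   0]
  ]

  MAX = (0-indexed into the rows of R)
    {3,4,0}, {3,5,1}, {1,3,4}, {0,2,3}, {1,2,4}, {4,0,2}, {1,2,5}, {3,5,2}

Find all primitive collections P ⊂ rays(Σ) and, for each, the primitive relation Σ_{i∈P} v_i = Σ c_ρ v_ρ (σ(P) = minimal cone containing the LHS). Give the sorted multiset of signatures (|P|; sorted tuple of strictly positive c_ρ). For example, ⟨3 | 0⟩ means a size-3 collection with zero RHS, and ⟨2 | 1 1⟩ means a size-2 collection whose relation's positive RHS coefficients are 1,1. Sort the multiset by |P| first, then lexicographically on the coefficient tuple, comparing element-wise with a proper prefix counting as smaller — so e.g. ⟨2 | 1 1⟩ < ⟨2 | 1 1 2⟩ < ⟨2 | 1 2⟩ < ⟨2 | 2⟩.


Δ(Σ) — 6 vertices, 5 min non-faces:

  • {0,5}:  v_{0} + v_{5} = 0  so sig = ⟨2 | 0⟩
  • {0,1}:  v_{0} + v_{1} = v_{4}  so sig = ⟨2 | 1⟩
  • {4,5}:  v_{4} + v_{5} = v_{1}  so sig = ⟨2 | 1⟩
  • {1,2,3}:  v_{1} + v_{2} + v_{3} = v_{0}  so sig = ⟨3 | 1⟩
  • {2,3,4}:  v_{2} + v_{3} + v_{4} = 2·v_{0}  so sig = ⟨3 | 2⟩

Hence PRS(X_Σ) =
    ⟨2 | 0⟩
    ⟨2 | 1⟩
    ⟨2 | 1⟩
    ⟨3 | 1⟩
    ⟨3 | 2⟩


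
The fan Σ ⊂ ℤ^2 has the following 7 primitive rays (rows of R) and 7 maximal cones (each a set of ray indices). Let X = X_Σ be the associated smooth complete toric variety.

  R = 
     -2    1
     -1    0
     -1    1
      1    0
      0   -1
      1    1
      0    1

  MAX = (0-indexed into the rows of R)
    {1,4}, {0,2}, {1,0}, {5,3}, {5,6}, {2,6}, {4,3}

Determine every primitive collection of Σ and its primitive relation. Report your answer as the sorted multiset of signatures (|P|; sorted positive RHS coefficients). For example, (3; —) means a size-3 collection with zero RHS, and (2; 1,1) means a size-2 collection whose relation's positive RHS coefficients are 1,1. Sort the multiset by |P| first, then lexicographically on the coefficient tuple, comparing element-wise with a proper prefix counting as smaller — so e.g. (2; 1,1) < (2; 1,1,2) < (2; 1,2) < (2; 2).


Δ(Σ) — 7 vertices, 14 min non-faces:

  • {1,3}:  v_{1} + v_{3} = 0 — sig = (2; —)
  • {4,6}:  v_{4} + v_{6} = 0 — sig = (2; —)
  • {0,3}:  v_{0} + v_{3} = v_{2} — sig = (2; 1)
  • {1,2}:  v_{1} + v_{2} = v_{0} — sig = (2; 1)
  • {1,5}:  v_{1} + v_{5} = v_{6} — sig = (2; 1)
  • {1,6}:  v_{1} + v_{6} = v_{2} — sig = (2; 1)
  • {2,3}:  v_{2} + v_{3} = v_{6} — sig = (2; 1)
  • {2,4}:  v_{2} + v_{4} = v_{1} — sig = (2; 1)
  • {3,6}:  v_{3} + v_{6} = v_{5} — sig = (2; 1)
  • {4,5}:  v_{4} + v_{5} = v_{3} — sig = (2; 1)
  • {0,5}:  v_{0} + v_{5} = v_{2} + v_{6} — sig = (2; 1,1)
  • {0,4}:  v_{0} + v_{4} = 2·v_{1} — sig = (2; 2)
  • {0,6}:  v_{0} + v_{6} = 2·v_{2} — sig = (2; 2)
  • {2,5}:  v_{2} + v_{5} = 2·v_{6} — sig = (2; 2)

so the primitive-relation signature multiset is
    |P|=2: 14 collections, coeffs (), (), (1), (1), (1), (1), (1), (1), (1), (1), (1,1), (2), (2), (2)


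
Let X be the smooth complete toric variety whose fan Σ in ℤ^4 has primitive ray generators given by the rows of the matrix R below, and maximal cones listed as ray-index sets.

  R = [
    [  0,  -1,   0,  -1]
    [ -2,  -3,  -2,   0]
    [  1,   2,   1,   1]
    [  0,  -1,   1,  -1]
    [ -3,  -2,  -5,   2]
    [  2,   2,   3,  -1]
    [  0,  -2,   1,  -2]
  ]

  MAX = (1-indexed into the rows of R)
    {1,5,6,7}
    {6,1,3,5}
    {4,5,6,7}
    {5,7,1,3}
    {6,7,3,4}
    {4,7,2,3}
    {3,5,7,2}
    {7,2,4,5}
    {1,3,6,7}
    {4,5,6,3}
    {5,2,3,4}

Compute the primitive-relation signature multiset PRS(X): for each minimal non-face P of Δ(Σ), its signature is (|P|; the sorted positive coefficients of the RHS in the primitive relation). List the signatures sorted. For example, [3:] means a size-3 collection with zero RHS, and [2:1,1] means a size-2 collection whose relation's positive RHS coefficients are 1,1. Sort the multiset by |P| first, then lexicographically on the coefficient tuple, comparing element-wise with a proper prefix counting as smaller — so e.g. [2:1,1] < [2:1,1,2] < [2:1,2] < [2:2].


|primitive collections| = 5. Relations:

  {1,4}:  v_{1} + v_{4} = v_{7}  →  sig = [2:1]
  {2,6}:  v_{2} + v_{6} = v_{4}  →  sig = [2:1]
  {1,2}:  v_{1} + v_{2} = v_{3} + v_{5} + 2·v_{7}  →  sig = [2:1,1,2]
  {3,5,6,7}:  v_{3} + v_{5} + v_{6} + v_{7} = 0  →  sig = [4:]
  {3,4,5,7}:  v_{3} + v_{4} + v_{5} + v_{7} = v_{2}  →  sig = [4:1]

Signatures (|P|; sorted positive RHS coefficients), sorted:
    [2:1]
    [2:1]
    [2:1,1,2]
    [4:]
    [4:1]


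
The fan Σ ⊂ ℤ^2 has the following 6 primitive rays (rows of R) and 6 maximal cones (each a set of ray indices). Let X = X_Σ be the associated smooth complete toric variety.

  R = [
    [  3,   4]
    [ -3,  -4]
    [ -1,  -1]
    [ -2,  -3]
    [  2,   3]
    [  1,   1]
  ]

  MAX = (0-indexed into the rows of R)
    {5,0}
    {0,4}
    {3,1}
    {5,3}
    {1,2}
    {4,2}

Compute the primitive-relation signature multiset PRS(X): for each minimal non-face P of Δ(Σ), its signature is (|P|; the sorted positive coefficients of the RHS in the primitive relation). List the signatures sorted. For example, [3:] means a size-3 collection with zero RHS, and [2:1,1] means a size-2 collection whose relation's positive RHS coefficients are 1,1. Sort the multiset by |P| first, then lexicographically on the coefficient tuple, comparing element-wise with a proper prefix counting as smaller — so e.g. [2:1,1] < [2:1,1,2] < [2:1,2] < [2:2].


9 minimal non-faces of Δ(Σ) (on 6 rays):

  {0,1}:  v_{0} + v_{1} = 0  ⇒ sig = [2:]
  {2,5}:  v_{2} + v_{5} = 0  ⇒ sig = [2:]
  {3,4}:  v_{3} + v_{4} = 0  ⇒ sig = [2:]
  {0,2}:  v_{0} + v_{2} = v_{4}  ⇒ sig = [2:1]
  {0,3}:  v_{0} + v_{3} = v_{5}  ⇒ sig = [2:1]
  {1,4}:  v_{1} + v_{4} = v_{2}  ⇒ sig = [2:1]
  {1,5}:  v_{1} + v_{5} = v_{3}  ⇒ sig = [2:1]
  {2,3}:  v_{2} + v_{3} = v_{1}  ⇒ sig = [2:1]
  {4,5}:  v_{4} + v_{5} = v_{0}  ⇒ sig = [2:1]

Sorted signature multiset PRS(X):
    [2:]
    [2:]
    [2:]
    [2:1]
    [2:1]
    [2:1]
    [2:1]
    [2:1]
    [2:1]
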